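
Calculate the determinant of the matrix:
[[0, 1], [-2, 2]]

For a 2×2 matrix [[a, b], [c, d]], det = ad - bc
det = (0)(2) - (1)(-2) = 0 - -2 = 2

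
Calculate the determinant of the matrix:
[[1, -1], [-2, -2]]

For a 2×2 matrix [[a, b], [c, d]], det = ad - bc
det = (1)(-2) - (-1)(-2) = -2 - 2 = -4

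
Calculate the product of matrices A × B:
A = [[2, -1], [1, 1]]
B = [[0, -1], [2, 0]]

Matrix multiplication:
C[0][0] = 2×0 + -1×2 = -2
C[0][1] = 2×-1 + -1×0 = -2
C[1][0] = 1×0 + 1×2 = 2
C[1][1] = 1×-1 + 1×0 = -1
Result: [[-2, -2], [2, -1]]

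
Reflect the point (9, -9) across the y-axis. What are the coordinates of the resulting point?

Reflection across y-axis: (9, -9) → (-9, -9)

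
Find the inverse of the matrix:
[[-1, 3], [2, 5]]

For [[a,b],[c,d]], inverse = (1/det)·[[d,-b],[-c,a]]
det = (-1)(5) - (3)(2) = -5 - 6 = -11
Inverse = (1/-11)·[[5, -3], [-2, -1]]
= [[-5/11, 3/11], [2/11, 1/11]]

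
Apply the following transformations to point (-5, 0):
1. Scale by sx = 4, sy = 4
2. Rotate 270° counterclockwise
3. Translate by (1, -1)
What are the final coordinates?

Step 1: Scale → (-20, 0)
Step 2: Rotate 270° → (0, 20)
Step 3: Translate → (1, 19)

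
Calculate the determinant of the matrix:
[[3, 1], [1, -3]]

For a 2×2 matrix [[a, b], [c, d]], det = ad - bc
det = (3)(-3) - (1)(1) = -9 - 1 = -10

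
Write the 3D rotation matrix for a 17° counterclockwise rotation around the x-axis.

Rotation matrix for counterclockwise 17° around x-axis:
cos(17°) = 0.9563, sin(17°) = 0.2924
Result: [[1, 0, 0], [0, 0.9563, -0.2924], [0, 0.2924, 0.9563]]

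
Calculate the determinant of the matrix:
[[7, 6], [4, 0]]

For a 2×2 matrix [[a, b], [c, d]], det = ad - bc
det = (7)(0) - (6)(4) = 0 - 24 = -24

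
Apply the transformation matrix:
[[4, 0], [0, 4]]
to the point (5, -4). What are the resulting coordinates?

Matrix multiplication:
[[4, 0], [0, 4]] × [5, -4]ᵀ
= [(4)(5) + (0)(-4), (0)(5) + (4)(-4)]ᵀ
= [20, -16]ᵀ
Result: (20, -16)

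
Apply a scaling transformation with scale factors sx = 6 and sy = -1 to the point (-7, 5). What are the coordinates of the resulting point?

Scaling matrix:
[[6, 0], [0, -1]]
Result: (-7 × 6, 5 × -1) = (-42, -5)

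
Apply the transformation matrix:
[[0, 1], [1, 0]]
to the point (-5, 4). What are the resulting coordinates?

Matrix multiplication:
[[0, 1], [1, 0]] × [-5, 4]ᵀ
= [(0)(-5) + (1)(4), (1)(-5) + (0)(4)]ᵀ
= [4, -5]ᵀ
Result: (4, -5)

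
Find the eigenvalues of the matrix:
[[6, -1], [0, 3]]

Characteristic equation: det(A - λI) = 0
λ² - (trace)λ + (det) = 0
trace = 6 + 3 = 9, det = (6)(3) - (-1)(0) = 18
λ² - (9)λ + (18) = 0
λ = (9 ± √((9)² - 4·(18))) / 2 = (9 ± √9) / 2
Solving: λ = 3, 6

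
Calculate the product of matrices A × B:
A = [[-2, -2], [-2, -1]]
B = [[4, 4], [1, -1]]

Matrix multiplication:
C[0][0] = -2×4 + -2×1 = -10
C[0][1] = -2×4 + -2×-1 = -6
C[1][0] = -2×4 + -1×1 = -9
C[1][1] = -2×4 + -1×-1 = -7
Result: [[-10, -6], [-9, -7]]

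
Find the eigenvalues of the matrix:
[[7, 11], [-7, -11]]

Characteristic equation: det(A - λI) = 0
λ² - (trace)λ + (det) = 0
trace = 7 + -11 = -4, det = (7)(-11) - (11)(-7) = 0
λ² - (-4)λ + (0) = 0
λ = (-4 ± √((-4)² - 4·(0))) / 2 = (-4 ± √16) / 2
Solving: λ = -4, 0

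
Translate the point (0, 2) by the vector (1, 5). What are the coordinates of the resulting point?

Translation by (1, 5) (homogeneous matrix [[1, 0, 1], [0, 1, 5], [0, 0, 1]]):
x' = 0 + 1 = 1
y' = 2 + 5 = 7
Result: (1, 7)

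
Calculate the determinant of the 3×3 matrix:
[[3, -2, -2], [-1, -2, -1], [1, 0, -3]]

Expansion along first row:
det = 3·det([[-2,-1],[0,-3]]) - -2·det([[-1,-1],[1,-3]]) + -2·det([[-1,-2],[1,0]])
    = 3·(-2·-3 - -1·0) - -2·(-1·-3 - -1·1) + -2·(-1·0 - -2·1)
    = 3·6 - -2·4 + -2·2
    = 18 + 8 + -4 = 22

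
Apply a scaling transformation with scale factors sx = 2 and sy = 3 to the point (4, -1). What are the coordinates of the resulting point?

Scaling matrix:
[[2, 0], [0, 3]]
Result: (4 × 2, -1 × 3) = (8, -3)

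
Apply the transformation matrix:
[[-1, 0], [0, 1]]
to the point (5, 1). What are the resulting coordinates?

Matrix multiplication:
[[-1, 0], [0, 1]] × [5, 1]ᵀ
= [(-1)(5) + (0)(1), (0)(5) + (1)(1)]ᵀ
= [-5, 1]ᵀ
Result: (-5, 1)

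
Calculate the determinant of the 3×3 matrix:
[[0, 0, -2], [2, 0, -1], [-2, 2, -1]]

Expansion along first row:
det = 0·det([[0,-1],[2,-1]]) - 0·det([[2,-1],[-2,-1]]) + -2·det([[2,0],[-2,2]])
    = 0·(0·-1 - -1·2) - 0·(2·-1 - -1·-2) + -2·(2·2 - 0·-2)
    = 0·2 - 0·-4 + -2·4
    = 0 + 0 + -8 = -8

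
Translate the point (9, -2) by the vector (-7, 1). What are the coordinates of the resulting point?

Translation by (-7, 1) (homogeneous matrix [[1, 0, -7], [0, 1, 1], [0, 0, 1]]):
x' = 9 + -7 = 2
y' = -2 + 1 = -1
Result: (2, -1)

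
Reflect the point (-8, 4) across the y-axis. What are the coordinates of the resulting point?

Reflection across y-axis: (-8, 4) → (8, 4)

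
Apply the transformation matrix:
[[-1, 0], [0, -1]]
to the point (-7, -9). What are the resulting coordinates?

Matrix multiplication:
[[-1, 0], [0, -1]] × [-7, -9]ᵀ
= [(-1)(-7) + (0)(-9), (0)(-7) + (-1)(-9)]ᵀ
= [7, 9]ᵀ
Result: (7, 9)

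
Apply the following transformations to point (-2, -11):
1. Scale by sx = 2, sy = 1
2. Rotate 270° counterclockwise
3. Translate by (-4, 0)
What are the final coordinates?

Step 1: Scale → (-4, -11)
Step 2: Rotate 270° → (-11, 4)
Step 3: Translate → (-15, 4)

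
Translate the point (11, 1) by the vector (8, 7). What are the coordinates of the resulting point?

Translation by (8, 7) (homogeneous matrix [[1, 0, 8], [0, 1, 7], [0, 0, 1]]):
x' = 11 + 8 = 19
y' = 1 + 7 = 8
Result: (19, 8)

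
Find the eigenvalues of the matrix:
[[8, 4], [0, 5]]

Characteristic equation: det(A - λI) = 0
λ² - (trace)λ + (det) = 0
trace = 8 + 5 = 13, det = (8)(5) - (4)(0) = 40
λ² - (13)λ + (40) = 0
λ = (13 ± √((13)² - 4·(40))) / 2 = (13 ± √9) / 2
Solving: λ = 5, 8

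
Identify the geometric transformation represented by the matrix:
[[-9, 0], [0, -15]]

This matrix represents: non-uniform scaling by sx = -9, sy = -15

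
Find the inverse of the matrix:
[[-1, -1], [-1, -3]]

For [[a,b],[c,d]], inverse = (1/det)·[[d,-b],[-c,a]]
det = (-1)(-3) - (-1)(-1) = 3 - 1 = 2
Inverse = (1/2)·[[-3, 1], [1, -1]]
= [[-3/2, 1/2], [1/2, -1/2]]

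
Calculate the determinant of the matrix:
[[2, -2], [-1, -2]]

For a 2×2 matrix [[a, b], [c, d]], det = ad - bc
det = (2)(-2) - (-2)(-1) = -4 - 2 = -6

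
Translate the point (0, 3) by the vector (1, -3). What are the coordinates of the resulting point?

Translation by (1, -3) (homogeneous matrix [[1, 0, 1], [0, 1, -3], [0, 0, 1]]):
x' = 0 + 1 = 1
y' = 3 + -3 = 0
Result: (1, 0)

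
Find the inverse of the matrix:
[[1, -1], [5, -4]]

For [[a,b],[c,d]], inverse = (1/det)·[[d,-b],[-c,a]]
det = (1)(-4) - (-1)(5) = -4 - -5 = 1
Inverse = [[-4, 1], [-5, 1]]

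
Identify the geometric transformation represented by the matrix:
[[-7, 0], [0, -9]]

This matrix represents: non-uniform scaling by sx = -7, sy = -9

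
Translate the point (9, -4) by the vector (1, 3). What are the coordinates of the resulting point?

Translation by (1, 3) (homogeneous matrix [[1, 0, 1], [0, 1, 3], [0, 0, 1]]):
x' = 9 + 1 = 10
y' = -4 + 3 = -1
Result: (10, -1)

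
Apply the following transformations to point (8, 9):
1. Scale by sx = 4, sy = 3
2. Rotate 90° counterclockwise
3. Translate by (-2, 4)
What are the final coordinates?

Step 1: Scale → (32, 27)
Step 2: Rotate 90° → (-27, 32)
Step 3: Translate → (-29, 36)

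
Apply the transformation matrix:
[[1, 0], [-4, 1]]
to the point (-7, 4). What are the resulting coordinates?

Matrix multiplication:
[[1, 0], [-4, 1]] × [-7, 4]ᵀ
= [(1)(-7) + (0)(4), (-4)(-7) + (1)(4)]ᵀ
= [-7, 32]ᵀ
Result: (-7, 32)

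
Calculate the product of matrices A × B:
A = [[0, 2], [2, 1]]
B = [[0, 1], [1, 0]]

Matrix multiplication:
C[0][0] = 0×0 + 2×1 = 2
C[0][1] = 0×1 + 2×0 = 0
C[1][0] = 2×0 + 1×1 = 1
C[1][1] = 2×1 + 1×0 = 2
Result: [[2, 0], [1, 2]]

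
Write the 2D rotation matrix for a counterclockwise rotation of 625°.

Rotation matrix formula: [[cos θ, -sin θ], [sin θ, cos θ]]
For θ = 625°:
cos(625°) = -0.0872
sin(625°) = -0.9962
Result: [[-0.0872, 0.9962], [-0.9962, -0.0872]]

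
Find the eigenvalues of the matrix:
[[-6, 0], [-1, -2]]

Characteristic equation: det(A - λI) = 0
λ² - (trace)λ + (det) = 0
trace = -6 + -2 = -8, det = (-6)(-2) - (0)(-1) = 12
λ² - (-8)λ + (12) = 0
λ = (-8 ± √((-8)² - 4·(12))) / 2 = (-8 ± √16) / 2
Solving: λ = -6, -2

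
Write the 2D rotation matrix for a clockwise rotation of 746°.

Rotation matrix formula: [[cos θ, -sin θ], [sin θ, cos θ]]
A clockwise rotation by 746° is equivalent to a counterclockwise rotation by -746°.
For θ = -746°:
cos(-746°) = 0.8988
sin(-746°) = -0.4384
Result: [[0.8988, 0.4384], [-0.4384, 0.8988]]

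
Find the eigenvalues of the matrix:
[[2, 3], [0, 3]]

Characteristic equation: det(A - λI) = 0
λ² - (trace)λ + (det) = 0
trace = 2 + 3 = 5, det = (2)(3) - (3)(0) = 6
λ² - (5)λ + (6) = 0
λ = (5 ± √((5)² - 4·(6))) / 2 = (5 ± √1) / 2
Solving: λ = 2, 3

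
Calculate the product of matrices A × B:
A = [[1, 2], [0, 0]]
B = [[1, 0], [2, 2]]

Matrix multiplication:
C[0][0] = 1×1 + 2×2 = 5
C[0][1] = 1×0 + 2×2 = 4
C[1][0] = 0×1 + 0×2 = 0
C[1][1] = 0×0 + 0×2 = 0
Result: [[5, 4], [0, 0]]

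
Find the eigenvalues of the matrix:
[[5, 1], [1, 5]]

Characteristic equation: det(A - λI) = 0
λ² - (trace)λ + (det) = 0
trace = 5 + 5 = 10, det = (5)(5) - (1)(1) = 24
λ² - (10)λ + (24) = 0
λ = (10 ± √((10)² - 4·(24))) / 2 = (10 ± √4) / 2
Solving: λ = 4, 6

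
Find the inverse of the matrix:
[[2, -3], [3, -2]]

For [[a,b],[c,d]], inverse = (1/det)·[[d,-b],[-c,a]]
det = (2)(-2) - (-3)(3) = -4 - -9 = 5
Inverse = (1/5)·[[-2, 3], [-3, 2]]
= [[-2/5, 3/5], [-3/5, 2/5]]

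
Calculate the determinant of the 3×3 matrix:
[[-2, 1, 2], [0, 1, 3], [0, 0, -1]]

Expansion along first row:
det = -2·det([[1,3],[0,-1]]) - 1·det([[0,3],[0,-1]]) + 2·det([[0,1],[0,0]])
    = -2·(1·-1 - 3·0) - 1·(0·-1 - 3·0) + 2·(0·0 - 1·0)
    = -2·-1 - 1·0 + 2·0
    = 2 + 0 + 0 = 2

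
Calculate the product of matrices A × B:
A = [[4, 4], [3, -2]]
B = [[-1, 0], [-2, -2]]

Matrix multiplication:
C[0][0] = 4×-1 + 4×-2 = -12
C[0][1] = 4×0 + 4×-2 = -8
C[1][0] = 3×-1 + -2×-2 = 1
C[1][1] = 3×0 + -2×-2 = 4
Result: [[-12, -8], [1, 4]]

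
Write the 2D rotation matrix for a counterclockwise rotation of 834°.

Rotation matrix formula: [[cos θ, -sin θ], [sin θ, cos θ]]
For θ = 834°:
cos(834°) = -0.4067
sin(834°) = 0.9135
Result: [[-0.4067, -0.9135], [0.9135, -0.4067]]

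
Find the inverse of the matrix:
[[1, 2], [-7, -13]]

For [[a,b],[c,d]], inverse = (1/det)·[[d,-b],[-c,a]]
det = (1)(-13) - (2)(-7) = -13 - -14 = 1
Inverse = [[-13, -2], [7, 1]]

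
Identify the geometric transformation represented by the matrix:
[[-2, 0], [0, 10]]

This matrix represents: non-uniform scaling by sx = -2, sy = 10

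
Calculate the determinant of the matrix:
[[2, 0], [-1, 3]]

For a 2×2 matrix [[a, b], [c, d]], det = ad - bc
det = (2)(3) - (0)(-1) = 6 - 0 = 6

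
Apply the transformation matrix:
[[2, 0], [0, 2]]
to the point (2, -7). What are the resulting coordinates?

Matrix multiplication:
[[2, 0], [0, 2]] × [2, -7]ᵀ
= [(2)(2) + (0)(-7), (0)(2) + (2)(-7)]ᵀ
= [4, -14]ᵀ
Result: (4, -14)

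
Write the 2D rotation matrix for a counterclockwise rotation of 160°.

Rotation matrix formula: [[cos θ, -sin θ], [sin θ, cos θ]]
For θ = 160°:
cos(160°) = -0.9397
sin(160°) = 0.3420
Result: [[-0.9397, -0.3420], [0.3420, -0.9397]]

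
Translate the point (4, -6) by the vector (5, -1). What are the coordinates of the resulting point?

Translation by (5, -1) (homogeneous matrix [[1, 0, 5], [0, 1, -1], [0, 0, 1]]):
x' = 4 + 5 = 9
y' = -6 + -1 = -7
Result: (9, -7)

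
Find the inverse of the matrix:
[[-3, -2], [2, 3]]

For [[a,b],[c,d]], inverse = (1/det)·[[d,-b],[-c,a]]
det = (-3)(3) - (-2)(2) = -9 - -4 = -5
Inverse = (1/-5)·[[3, 2], [-2, -3]]
= [[-3/5, -2/5], [2/5, 3/5]]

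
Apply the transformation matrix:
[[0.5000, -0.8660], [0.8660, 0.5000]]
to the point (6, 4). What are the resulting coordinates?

Matrix multiplication:
[[0.5000, -0.8660], [0.8660, 0.5000]] × [6, 4]ᵀ
= [(0.5000)(6) + (-0.8660)(4), (0.8660)(6) + (0.5000)(4)]ᵀ
= [-0.4640, 7.1960]ᵀ
Result: (-0.4640, 7.1960)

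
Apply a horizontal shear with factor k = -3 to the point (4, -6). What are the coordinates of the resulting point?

Shear matrix for horizontal shear with factor k = -3:
[[1, -3], [0, 1]]
Result: (4, -6) → (22, -6)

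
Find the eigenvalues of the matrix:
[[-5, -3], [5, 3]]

Characteristic equation: det(A - λI) = 0
λ² - (trace)λ + (det) = 0
trace = -5 + 3 = -2, det = (-5)(3) - (-3)(5) = 0
λ² - (-2)λ + (0) = 0
λ = (-2 ± √((-2)² - 4·(0))) / 2 = (-2 ± √4) / 2
Solving: λ = -2, 0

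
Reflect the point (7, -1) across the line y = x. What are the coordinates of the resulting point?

Reflection across line y = x: (7, -1) → (-1, 7)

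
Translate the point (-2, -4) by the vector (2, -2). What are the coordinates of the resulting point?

Translation by (2, -2) (homogeneous matrix [[1, 0, 2], [0, 1, -2], [0, 0, 1]]):
x' = -2 + 2 = 0
y' = -4 + -2 = -6
Result: (0, -6)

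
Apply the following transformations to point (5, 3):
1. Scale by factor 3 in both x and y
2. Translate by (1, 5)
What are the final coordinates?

Step 1: Scale (5, 3) by 3 → (15, 9)
Step 2: Translate by (1, 5) → (16, 14)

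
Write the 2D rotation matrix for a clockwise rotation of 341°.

Rotation matrix formula: [[cos θ, -sin θ], [sin θ, cos θ]]
A clockwise rotation by 341° is equivalent to a counterclockwise rotation by -341°.
For θ = -341°:
cos(-341°) = 0.9455
sin(-341°) = 0.3256
Result: [[0.9455, -0.3256], [0.3256, 0.9455]]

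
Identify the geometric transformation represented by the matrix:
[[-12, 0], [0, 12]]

This matrix represents: non-uniform scaling by sx = -12, sy = 12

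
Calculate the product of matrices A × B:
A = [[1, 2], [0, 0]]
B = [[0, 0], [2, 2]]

Matrix multiplication:
C[0][0] = 1×0 + 2×2 = 4
C[0][1] = 1×0 + 2×2 = 4
C[1][0] = 0×0 + 0×2 = 0
C[1][1] = 0×0 + 0×2 = 0
Result: [[4, 4], [0, 0]]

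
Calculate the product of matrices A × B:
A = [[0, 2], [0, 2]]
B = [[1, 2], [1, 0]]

Matrix multiplication:
C[0][0] = 0×1 + 2×1 = 2
C[0][1] = 0×2 + 2×0 = 0
C[1][0] = 0×1 + 2×1 = 2
C[1][1] = 0×2 + 2×0 = 0
Result: [[2, 0], [2, 0]]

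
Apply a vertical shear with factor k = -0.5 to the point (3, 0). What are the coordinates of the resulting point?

Shear matrix for vertical shear with factor k = -0.5:
[[1, 0], [-0.50, 1]]
Result: (3, 0) → (3, -1.5)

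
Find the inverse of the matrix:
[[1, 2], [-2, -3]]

For [[a,b],[c,d]], inverse = (1/det)·[[d,-b],[-c,a]]
det = (1)(-3) - (2)(-2) = -3 - -4 = 1
Inverse = [[-3, -2], [2, 1]]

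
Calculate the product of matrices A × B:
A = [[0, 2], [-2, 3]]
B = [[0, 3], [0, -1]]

Matrix multiplication:
C[0][0] = 0×0 + 2×0 = 0
C[0][1] = 0×3 + 2×-1 = -2
C[1][0] = -2×0 + 3×0 = 0
C[1][1] = -2×3 + 3×-1 = -9
Result: [[0, -2], [0, -9]]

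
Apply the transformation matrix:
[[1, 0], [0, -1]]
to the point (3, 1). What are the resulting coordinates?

Matrix multiplication:
[[1, 0], [0, -1]] × [3, 1]ᵀ
= [(1)(3) + (0)(1), (0)(3) + (-1)(1)]ᵀ
= [3, -1]ᵀ
Result: (3, -1)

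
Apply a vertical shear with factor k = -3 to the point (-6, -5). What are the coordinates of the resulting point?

Shear matrix for vertical shear with factor k = -3:
[[1, 0], [-3, 1]]
Result: (-6, -5) → (-6, 13)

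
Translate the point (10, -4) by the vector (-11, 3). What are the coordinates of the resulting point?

Translation by (-11, 3) (homogeneous matrix [[1, 0, -11], [0, 1, 3], [0, 0, 1]]):
x' = 10 + -11 = -1
y' = -4 + 3 = -1
Result: (-1, -1)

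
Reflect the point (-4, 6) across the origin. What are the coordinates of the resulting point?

Reflection across origin: (-4, 6) → (4, -6)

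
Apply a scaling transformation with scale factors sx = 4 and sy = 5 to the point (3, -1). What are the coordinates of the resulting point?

Scaling matrix:
[[4, 0], [0, 5]]
Result: (3 × 4, -1 × 5) = (12, -5)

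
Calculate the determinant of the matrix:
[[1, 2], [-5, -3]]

For a 2×2 matrix [[a, b], [c, d]], det = ad - bc
det = (1)(-3) - (2)(-5) = -3 - -10 = 7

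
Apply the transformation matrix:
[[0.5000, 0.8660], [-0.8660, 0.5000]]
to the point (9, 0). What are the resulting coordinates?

Matrix multiplication:
[[0.5000, 0.8660], [-0.8660, 0.5000]] × [9, 0]ᵀ
= [(0.5000)(9) + (0.8660)(0), (-0.8660)(9) + (0.5000)(0)]ᵀ
= [4.5000, -7.7940]ᵀ
Result: (4.5000, -7.7940)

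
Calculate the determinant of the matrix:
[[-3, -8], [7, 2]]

For a 2×2 matrix [[a, b], [c, d]], det = ad - bc
det = (-3)(2) - (-8)(7) = -6 - -56 = 50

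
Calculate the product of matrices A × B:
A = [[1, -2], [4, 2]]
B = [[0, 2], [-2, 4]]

Matrix multiplication:
C[0][0] = 1×0 + -2×-2 = 4
C[0][1] = 1×2 + -2×4 = -6
C[1][0] = 4×0 + 2×-2 = -4
C[1][1] = 4×2 + 2×4 = 16
Result: [[4, -6], [-4, 16]]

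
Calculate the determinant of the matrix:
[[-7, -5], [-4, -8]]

For a 2×2 matrix [[a, b], [c, d]], det = ad - bc
det = (-7)(-8) - (-5)(-4) = 56 - 20 = 36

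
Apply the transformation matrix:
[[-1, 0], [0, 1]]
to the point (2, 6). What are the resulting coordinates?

Matrix multiplication:
[[-1, 0], [0, 1]] × [2, 6]ᵀ
= [(-1)(2) + (0)(6), (0)(2) + (1)(6)]ᵀ
= [-2, 6]ᵀ
Result: (-2, 6)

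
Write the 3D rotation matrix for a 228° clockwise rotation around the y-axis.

Rotation matrix for clockwise 228° around y-axis:
A clockwise rotation by 228° is a counterclockwise rotation by -228°.
cos(-228°) = -0.6691, sin(-228°) = 0.7431
Result: [[-0.6691, 0, 0.7431], [0, 1, 0], [-0.7431, 0, -0.6691]]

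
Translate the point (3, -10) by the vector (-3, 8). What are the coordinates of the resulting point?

Translation by (-3, 8) (homogeneous matrix [[1, 0, -3], [0, 1, 8], [0, 0, 1]]):
x' = 3 + -3 = 0
y' = -10 + 8 = -2
Result: (0, -2)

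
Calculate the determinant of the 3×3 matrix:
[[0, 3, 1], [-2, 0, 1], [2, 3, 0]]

Expansion along first row:
det = 0·det([[0,1],[3,0]]) - 3·det([[-2,1],[2,0]]) + 1·det([[-2,0],[2,3]])
    = 0·(0·0 - 1·3) - 3·(-2·0 - 1·2) + 1·(-2·3 - 0·2)
    = 0·-3 - 3·-2 + 1·-6
    = 0 + 6 + -6 = 0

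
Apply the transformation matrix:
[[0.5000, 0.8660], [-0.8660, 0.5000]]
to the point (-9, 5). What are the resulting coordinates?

Matrix multiplication:
[[0.5000, 0.8660], [-0.8660, 0.5000]] × [-9, 5]ᵀ
= [(0.5000)(-9) + (0.8660)(5), (-0.8660)(-9) + (0.5000)(5)]ᵀ
= [-0.1700, 10.2940]ᵀ
Result: (-0.1700, 10.2940)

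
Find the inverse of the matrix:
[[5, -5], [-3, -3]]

For [[a,b],[c,d]], inverse = (1/det)·[[d,-b],[-c,a]]
det = (5)(-3) - (-5)(-3) = -15 - 15 = -30
Inverse = (1/-30)·[[-3, 5], [3, 5]]
= [[1/10, -1/6], [-1/10, -1/6]]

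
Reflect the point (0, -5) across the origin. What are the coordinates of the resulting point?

Reflection across origin: (0, -5) → (0, 5)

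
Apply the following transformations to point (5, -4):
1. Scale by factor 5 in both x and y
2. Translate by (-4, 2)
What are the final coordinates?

Step 1: Scale (5, -4) by 5 → (25, -20)
Step 2: Translate by (-4, 2) → (21, -18)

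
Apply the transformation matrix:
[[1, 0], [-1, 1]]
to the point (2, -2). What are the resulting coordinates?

Matrix multiplication:
[[1, 0], [-1, 1]] × [2, -2]ᵀ
= [(1)(2) + (0)(-2), (-1)(2) + (1)(-2)]ᵀ
= [2, -4]ᵀ
Result: (2, -4)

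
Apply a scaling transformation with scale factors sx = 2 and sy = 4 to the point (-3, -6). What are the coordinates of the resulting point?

Scaling matrix:
[[2, 0], [0, 4]]
Result: (-3 × 2, -6 × 4) = (-6, -24)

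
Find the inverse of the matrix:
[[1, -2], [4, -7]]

For [[a,b],[c,d]], inverse = (1/det)·[[d,-b],[-c,a]]
det = (1)(-7) - (-2)(4) = -7 - -8 = 1
Inverse = [[-7, 2], [-4, 1]]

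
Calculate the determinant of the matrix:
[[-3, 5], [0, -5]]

For a 2×2 matrix [[a, b], [c, d]], det = ad - bc
det = (-3)(-5) - (5)(0) = 15 - 0 = 15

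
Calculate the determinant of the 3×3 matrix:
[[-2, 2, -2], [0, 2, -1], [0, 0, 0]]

Expansion along first row:
det = -2·det([[2,-1],[0,0]]) - 2·det([[0,-1],[0,0]]) + -2·det([[0,2],[0,0]])
    = -2·(2·0 - -1·0) - 2·(0·0 - -1·0) + -2·(0·0 - 2·0)
    = -2·0 - 2·0 + -2·0
    = 0 + 0 + 0 = 0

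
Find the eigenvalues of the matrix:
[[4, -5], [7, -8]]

Characteristic equation: det(A - λI) = 0
λ² - (trace)λ + (det) = 0
trace = 4 + -8 = -4, det = (4)(-8) - (-5)(7) = 3
λ² - (-4)λ + (3) = 0
λ = (-4 ± √((-4)² - 4·(3))) / 2 = (-4 ± √4) / 2
Solving: λ = -3, -1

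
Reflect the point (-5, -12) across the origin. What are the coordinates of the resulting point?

Reflection across origin: (-5, -12) → (5, 12)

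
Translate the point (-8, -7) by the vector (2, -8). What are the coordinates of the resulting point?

Translation by (2, -8) (homogeneous matrix [[1, 0, 2], [0, 1, -8], [0, 0, 1]]):
x' = -8 + 2 = -6
y' = -7 + -8 = -15
Result: (-6, -15)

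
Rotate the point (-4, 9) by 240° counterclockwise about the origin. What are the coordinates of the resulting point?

Rotation matrix for 240°: [[cos 240°, -sin 240°], [sin 240°, cos 240°]] ≈ [[-0.500000, 0.866025], [-0.866025, -0.500000]]
[[-0.500000, 0.866025], [-0.866025, -0.500000]] × [-4, 9]ᵀ ≈ [9.7942, -1.0359]ᵀ
Result: (9.7942, -1.0359)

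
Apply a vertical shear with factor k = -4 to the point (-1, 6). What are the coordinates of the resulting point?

Shear matrix for vertical shear with factor k = -4:
[[1, 0], [-4, 1]]
Result: (-1, 6) → (-1, 10)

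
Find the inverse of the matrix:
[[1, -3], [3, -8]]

For [[a,b],[c,d]], inverse = (1/det)·[[d,-b],[-c,a]]
det = (1)(-8) - (-3)(3) = -8 - -9 = 1
Inverse = [[-8, 3], [-3, 1]]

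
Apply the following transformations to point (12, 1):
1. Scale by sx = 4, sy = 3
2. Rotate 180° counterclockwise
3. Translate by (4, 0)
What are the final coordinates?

Step 1: Scale → (48, 3)
Step 2: Rotate 180° → (-48, -3)
Step 3: Translate → (-44, -3)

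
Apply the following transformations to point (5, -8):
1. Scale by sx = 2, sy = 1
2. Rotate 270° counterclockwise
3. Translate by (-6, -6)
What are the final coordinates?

Step 1: Scale → (10, -8)
Step 2: Rotate 270° → (-8, -10)
Step 3: Translate → (-14, -16)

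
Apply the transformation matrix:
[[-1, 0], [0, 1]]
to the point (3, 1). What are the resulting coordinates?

Matrix multiplication:
[[-1, 0], [0, 1]] × [3, 1]ᵀ
= [(-1)(3) + (0)(1), (0)(3) + (1)(1)]ᵀ
= [-3, 1]ᵀ
Result: (-3, 1)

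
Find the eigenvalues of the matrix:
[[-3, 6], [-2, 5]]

Characteristic equation: det(A - λI) = 0
λ² - (trace)λ + (det) = 0
trace = -3 + 5 = 2, det = (-3)(5) - (6)(-2) = -3
λ² - (2)λ + (-3) = 0
λ = (2 ± √((2)² - 4·(-3))) / 2 = (2 ± √16) / 2
Solving: λ = -1, 3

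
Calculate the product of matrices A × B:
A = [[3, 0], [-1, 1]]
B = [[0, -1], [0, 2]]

Matrix multiplication:
C[0][0] = 3×0 + 0×0 = 0
C[0][1] = 3×-1 + 0×2 = -3
C[1][0] = -1×0 + 1×0 = 0
C[1][1] = -1×-1 + 1×2 = 3
Result: [[0, -3], [0, 3]]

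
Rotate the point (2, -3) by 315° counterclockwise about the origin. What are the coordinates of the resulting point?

Rotation matrix for 315°: [[cos 315°, -sin 315°], [sin 315°, cos 315°]] ≈ [[0.707107, 0.707107], [-0.707107, 0.707107]]
[[0.707107, 0.707107], [-0.707107, 0.707107]] × [2, -3]ᵀ ≈ [-0.7071, -3.5355]ᵀ
Result: (-0.7071, -3.5355)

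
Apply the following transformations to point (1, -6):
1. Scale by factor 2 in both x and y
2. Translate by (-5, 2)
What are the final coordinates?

Step 1: Scale (1, -6) by 2 → (2, -12)
Step 2: Translate by (-5, 2) → (-3, -10)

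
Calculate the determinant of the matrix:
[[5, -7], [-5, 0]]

For a 2×2 matrix [[a, b], [c, d]], det = ad - bc
det = (5)(0) - (-7)(-5) = 0 - 35 = -35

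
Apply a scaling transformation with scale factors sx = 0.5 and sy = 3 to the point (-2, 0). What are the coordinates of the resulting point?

Scaling matrix:
[[0.50, 0], [0, 3]]
Result: (-2 × 0.5, 0 × 3) = (-1, 0)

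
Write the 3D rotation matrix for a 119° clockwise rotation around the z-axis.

Rotation matrix for clockwise 119° around z-axis:
A clockwise rotation by 119° is a counterclockwise rotation by -119°.
cos(-119°) = -0.4848, sin(-119°) = -0.8746
Result: [[-0.4848, 0.8746, 0], [-0.8746, -0.4848, 0], [0, 0, 1]]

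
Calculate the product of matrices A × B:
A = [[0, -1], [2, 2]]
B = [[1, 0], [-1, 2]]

Matrix multiplication:
C[0][0] = 0×1 + -1×-1 = 1
C[0][1] = 0×0 + -1×2 = -2
C[1][0] = 2×1 + 2×-1 = 0
C[1][1] = 2×0 + 2×2 = 4
Result: [[1, -2], [0, 4]]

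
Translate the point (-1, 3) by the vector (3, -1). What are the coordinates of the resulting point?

Translation by (3, -1) (homogeneous matrix [[1, 0, 3], [0, 1, -1], [0, 0, 1]]):
x' = -1 + 3 = 2
y' = 3 + -1 = 2
Result: (2, 2)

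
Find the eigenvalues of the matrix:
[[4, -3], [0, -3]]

Characteristic equation: det(A - λI) = 0
λ² - (trace)λ + (det) = 0
trace = 4 + -3 = 1, det = (4)(-3) - (-3)(0) = -12
λ² - (1)λ + (-12) = 0
λ = (1 ± √((1)² - 4·(-12))) / 2 = (1 ± √49) / 2
Solving: λ = -3, 4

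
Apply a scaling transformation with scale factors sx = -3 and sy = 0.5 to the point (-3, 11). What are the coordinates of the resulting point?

Scaling matrix:
[[-3, 0], [0, 0.50]]
Result: (-3 × -3, 11 × 0.5) = (9, 5.5)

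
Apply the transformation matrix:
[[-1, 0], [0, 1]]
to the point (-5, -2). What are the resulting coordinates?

Matrix multiplication:
[[-1, 0], [0, 1]] × [-5, -2]ᵀ
= [(-1)(-5) + (0)(-2), (0)(-5) + (1)(-2)]ᵀ
= [5, -2]ᵀ
Result: (5, -2)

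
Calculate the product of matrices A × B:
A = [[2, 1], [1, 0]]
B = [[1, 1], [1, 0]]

Matrix multiplication:
C[0][0] = 2×1 + 1×1 = 3
C[0][1] = 2×1 + 1×0 = 2
C[1][0] = 1×1 + 0×1 = 1
C[1][1] = 1×1 + 0×0 = 1
Result: [[3, 2], [1, 1]]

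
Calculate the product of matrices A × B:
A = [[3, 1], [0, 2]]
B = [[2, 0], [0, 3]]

Matrix multiplication:
C[0][0] = 3×2 + 1×0 = 6
C[0][1] = 3×0 + 1×3 = 3
C[1][0] = 0×2 + 2×0 = 0
C[1][1] = 0×0 + 2×3 = 6
Result: [[6, 3], [0, 6]]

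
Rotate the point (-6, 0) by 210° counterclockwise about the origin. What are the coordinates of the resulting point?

Rotation matrix for 210°: [[cos 210°, -sin 210°], [sin 210°, cos 210°]] ≈ [[-0.866025, 0.500000], [-0.500000, -0.866025]]
[[-0.866025, 0.500000], [-0.500000, -0.866025]] × [-6, 0]ᵀ ≈ [5.1962, 3]ᵀ
Result: (5.1962, 3)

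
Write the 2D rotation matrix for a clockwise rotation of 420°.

Rotation matrix formula: [[cos θ, -sin θ], [sin θ, cos θ]]
A clockwise rotation by 420° is equivalent to a counterclockwise rotation by -420°.
For θ = -420°:
cos(-420°) = 1/2
sin(-420°) = -√3/2
Result: [[1/2, √3/2], [-√3/2, 1/2]]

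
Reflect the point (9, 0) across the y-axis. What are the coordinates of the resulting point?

Reflection across y-axis: (9, 0) → (-9, 0)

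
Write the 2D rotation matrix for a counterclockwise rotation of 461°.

Rotation matrix formula: [[cos θ, -sin θ], [sin θ, cos θ]]
For θ = 461°:
cos(461°) = -0.1908
sin(461°) = 0.9816
Result: [[-0.1908, -0.9816], [0.9816, -0.1908]]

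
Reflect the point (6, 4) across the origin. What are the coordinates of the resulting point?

Reflection across origin: (6, 4) → (-6, -4)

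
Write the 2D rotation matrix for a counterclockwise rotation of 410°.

Rotation matrix formula: [[cos θ, -sin θ], [sin θ, cos θ]]
For θ = 410°:
cos(410°) = 0.6428
sin(410°) = 0.7660
Result: [[0.6428, -0.7660], [0.7660, 0.6428]]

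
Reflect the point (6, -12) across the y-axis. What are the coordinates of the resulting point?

Reflection across y-axis: (6, -12) → (-6, -12)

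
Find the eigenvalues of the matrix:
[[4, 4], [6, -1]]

Characteristic equation: det(A - λI) = 0
λ² - (trace)λ + (det) = 0
trace = 4 + -1 = 3, det = (4)(-1) - (4)(6) = -28
λ² - (3)λ + (-28) = 0
λ = (3 ± √((3)² - 4·(-28))) / 2 = (3 ± √121) / 2
Solving: λ = -4, 7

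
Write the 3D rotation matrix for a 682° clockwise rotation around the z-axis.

Rotation matrix for clockwise 682° around z-axis:
A clockwise rotation by 682° is a counterclockwise rotation by -682°.
cos(-682°) = 0.7880, sin(-682°) = 0.6157
Result: [[0.7880, -0.6157, 0], [0.6157, 0.7880, 0], [0, 0, 1]]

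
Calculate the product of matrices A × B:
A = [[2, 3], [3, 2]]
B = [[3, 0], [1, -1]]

Matrix multiplication:
C[0][0] = 2×3 + 3×1 = 9
C[0][1] = 2×0 + 3×-1 = -3
C[1][0] = 3×3 + 2×1 = 11
C[1][1] = 3×0 + 2×-1 = -2
Result: [[9, -3], [11, -2]]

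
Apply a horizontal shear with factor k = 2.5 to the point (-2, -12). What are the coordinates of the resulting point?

Shear matrix for horizontal shear with factor k = 2.5:
[[1, 2.50], [0, 1]]
Result: (-2, -12) → (-32, -12)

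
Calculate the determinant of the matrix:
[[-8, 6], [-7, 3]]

For a 2×2 matrix [[a, b], [c, d]], det = ad - bc
det = (-8)(3) - (6)(-7) = -24 - -42 = 18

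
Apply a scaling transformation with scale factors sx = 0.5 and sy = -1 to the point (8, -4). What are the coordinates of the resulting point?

Scaling matrix:
[[0.50, 0], [0, -1]]
Result: (8 × 0.5, -4 × -1) = (4, 4)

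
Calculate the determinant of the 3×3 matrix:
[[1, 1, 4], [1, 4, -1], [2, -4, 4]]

Expansion along first row:
det = 1·det([[4,-1],[-4,4]]) - 1·det([[1,-1],[2,4]]) + 4·det([[1,4],[2,-4]])
    = 1·(4·4 - -1·-4) - 1·(1·4 - -1·2) + 4·(1·-4 - 4·2)
    = 1·12 - 1·6 + 4·-12
    = 12 + -6 + -48 = -42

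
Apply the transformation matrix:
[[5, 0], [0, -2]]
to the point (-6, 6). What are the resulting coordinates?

Matrix multiplication:
[[5, 0], [0, -2]] × [-6, 6]ᵀ
= [(5)(-6) + (0)(6), (0)(-6) + (-2)(6)]ᵀ
= [-30, -12]ᵀ
Result: (-30, -12)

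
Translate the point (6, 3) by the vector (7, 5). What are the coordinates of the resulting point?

Translation by (7, 5) (homogeneous matrix [[1, 0, 7], [0, 1, 5], [0, 0, 1]]):
x' = 6 + 7 = 13
y' = 3 + 5 = 8
Result: (13, 8)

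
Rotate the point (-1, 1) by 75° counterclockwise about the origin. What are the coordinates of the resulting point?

Rotation matrix for 75°: [[cos 75°, -sin 75°], [sin 75°, cos 75°]] ≈ [[0.258819, -0.965926], [0.965926, 0.258819]]
[[0.258819, -0.965926], [0.965926, 0.258819]] × [-1, 1]ᵀ ≈ [-1.2247, -0.7071]ᵀ
Result: (-1.2247, -0.7071)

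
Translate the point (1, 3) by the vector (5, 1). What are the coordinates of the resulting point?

Translation by (5, 1) (homogeneous matrix [[1, 0, 5], [0, 1, 1], [0, 0, 1]]):
x' = 1 + 5 = 6
y' = 3 + 1 = 4
Result: (6, 4)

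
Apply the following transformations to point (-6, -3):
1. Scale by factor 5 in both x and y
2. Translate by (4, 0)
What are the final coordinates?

Step 1: Scale (-6, -3) by 5 → (-30, -15)
Step 2: Translate by (4, 0) → (-26, -15)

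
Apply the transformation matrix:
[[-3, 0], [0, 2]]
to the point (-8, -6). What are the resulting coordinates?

Matrix multiplication:
[[-3, 0], [0, 2]] × [-8, -6]ᵀ
= [(-3)(-8) + (0)(-6), (0)(-8) + (2)(-6)]ᵀ
= [24, -12]ᵀ
Result: (24, -12)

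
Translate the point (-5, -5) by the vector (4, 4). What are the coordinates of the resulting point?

Translation by (4, 4) (homogeneous matrix [[1, 0, 4], [0, 1, 4], [0, 0, 1]]):
x' = -5 + 4 = -1
y' = -5 + 4 = -1
Result: (-1, -1)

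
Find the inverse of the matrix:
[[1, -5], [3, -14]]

For [[a,b],[c,d]], inverse = (1/det)·[[d,-b],[-c,a]]
det = (1)(-14) - (-5)(3) = -14 - -15 = 1
Inverse = [[-14, 5], [-3, 1]]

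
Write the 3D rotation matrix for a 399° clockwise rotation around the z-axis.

Rotation matrix for clockwise 399° around z-axis:
A clockwise rotation by 399° is a counterclockwise rotation by -399°.
cos(-399°) = 0.7771, sin(-399°) = -0.6293
Result: [[0.7771, 0.6293, 0], [-0.6293, 0.7771, 0], [0, 0, 1]]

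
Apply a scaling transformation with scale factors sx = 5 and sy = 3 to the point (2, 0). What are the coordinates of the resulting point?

Scaling matrix:
[[5, 0], [0, 3]]
Result: (2 × 5, 0 × 3) = (10, 0)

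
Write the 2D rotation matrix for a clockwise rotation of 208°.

Rotation matrix formula: [[cos θ, -sin θ], [sin θ, cos θ]]
A clockwise rotation by 208° is equivalent to a counterclockwise rotation by -208°.
For θ = -208°:
cos(-208°) = -0.8829
sin(-208°) = 0.4695
Result: [[-0.8829, -0.4695], [0.4695, -0.8829]]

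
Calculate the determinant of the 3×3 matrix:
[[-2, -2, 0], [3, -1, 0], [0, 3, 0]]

Expansion along first row:
det = -2·det([[-1,0],[3,0]]) - -2·det([[3,0],[0,0]]) + 0·det([[3,-1],[0,3]])
    = -2·(-1·0 - 0·3) - -2·(3·0 - 0·0) + 0·(3·3 - -1·0)
    = -2·0 - -2·0 + 0·9
    = 0 + 0 + 0 = 0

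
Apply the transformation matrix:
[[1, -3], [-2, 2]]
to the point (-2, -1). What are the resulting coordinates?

Matrix multiplication:
[[1, -3], [-2, 2]] × [-2, -1]ᵀ
= [(1)(-2) + (-3)(-1), (-2)(-2) + (2)(-1)]ᵀ
= [1, 2]ᵀ
Result: (1, 2)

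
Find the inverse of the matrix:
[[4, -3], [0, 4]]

For [[a,b],[c,d]], inverse = (1/det)·[[d,-b],[-c,a]]
det = (4)(4) - (-3)(0) = 16 - 0 = 16
Inverse = (1/16)·[[4, 3], [0, 4]]
= [[1/4, 3/16], [0, 1/4]]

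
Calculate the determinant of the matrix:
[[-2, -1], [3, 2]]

For a 2×2 matrix [[a, b], [c, d]], det = ad - bc
det = (-2)(2) - (-1)(3) = -4 - -3 = -1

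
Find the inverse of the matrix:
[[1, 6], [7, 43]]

For [[a,b],[c,d]], inverse = (1/det)·[[d,-b],[-c,a]]
det = (1)(43) - (6)(7) = 43 - 42 = 1
Inverse = [[43, -6], [-7, 1]]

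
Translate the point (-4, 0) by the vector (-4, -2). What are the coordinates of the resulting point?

Translation by (-4, -2) (homogeneous matrix [[1, 0, -4], [0, 1, -2], [0, 0, 1]]):
x' = -4 + -4 = -8
y' = 0 + -2 = -2
Result: (-8, -2)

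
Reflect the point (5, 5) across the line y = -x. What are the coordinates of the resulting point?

Reflection across line y = -x: (5, 5) → (-5, -5)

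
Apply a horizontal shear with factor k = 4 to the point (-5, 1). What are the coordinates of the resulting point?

Shear matrix for horizontal shear with factor k = 4:
[[1, 4], [0, 1]]
Result: (-5, 1) → (-1, 1)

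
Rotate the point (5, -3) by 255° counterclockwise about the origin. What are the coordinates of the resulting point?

Rotation matrix for 255°: [[cos 255°, -sin 255°], [sin 255°, cos 255°]] ≈ [[-0.258819, 0.965926], [-0.965926, -0.258819]]
[[-0.258819, 0.965926], [-0.965926, -0.258819]] × [5, -3]ᵀ ≈ [-4.1919, -4.0532]ᵀ
Result: (-4.1919, -4.0532)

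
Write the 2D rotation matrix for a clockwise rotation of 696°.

Rotation matrix formula: [[cos θ, -sin θ], [sin θ, cos θ]]
A clockwise rotation by 696° is equivalent to a counterclockwise rotation by -696°.
For θ = -696°:
cos(-696°) = 0.9135
sin(-696°) = 0.4067
Result: [[0.9135, -0.4067], [0.4067, 0.9135]]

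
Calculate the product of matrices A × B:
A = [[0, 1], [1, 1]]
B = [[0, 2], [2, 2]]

Matrix multiplication:
C[0][0] = 0×0 + 1×2 = 2
C[0][1] = 0×2 + 1×2 = 2
C[1][0] = 1×0 + 1×2 = 2
C[1][1] = 1×2 + 1×2 = 4
Result: [[2, 2], [2, 4]]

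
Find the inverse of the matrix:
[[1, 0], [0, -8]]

For [[a,b],[c,d]], inverse = (1/det)·[[d,-b],[-c,a]]
det = (1)(-8) - (0)(0) = -8 - 0 = -8
Inverse = (1/-8)·[[-8, 0], [0, 1]]
= [[1, 0], [0, -1/8]]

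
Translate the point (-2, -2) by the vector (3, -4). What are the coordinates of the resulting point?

Translation by (3, -4) (homogeneous matrix [[1, 0, 3], [0, 1, -4], [0, 0, 1]]):
x' = -2 + 3 = 1
y' = -2 + -4 = -6
Result: (1, -6)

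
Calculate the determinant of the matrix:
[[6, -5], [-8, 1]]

For a 2×2 matrix [[a, b], [c, d]], det = ad - bc
det = (6)(1) - (-5)(-8) = 6 - 40 = -34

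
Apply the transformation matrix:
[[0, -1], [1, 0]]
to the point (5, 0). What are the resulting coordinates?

Matrix multiplication:
[[0, -1], [1, 0]] × [5, 0]ᵀ
= [(0)(5) + (-1)(0), (1)(5) + (0)(0)]ᵀ
= [0, 5]ᵀ
Result: (0, 5)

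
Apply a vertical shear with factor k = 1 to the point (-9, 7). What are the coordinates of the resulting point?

Shear matrix for vertical shear with factor k = 1:
[[1, 0], [1, 1]]
Result: (-9, 7) → (-9, -2)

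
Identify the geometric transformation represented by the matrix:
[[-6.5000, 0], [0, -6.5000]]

This matrix represents: uniform scaling by factor -6.5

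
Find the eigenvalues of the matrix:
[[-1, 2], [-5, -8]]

Characteristic equation: det(A - λI) = 0
λ² - (trace)λ + (det) = 0
trace = -1 + -8 = -9, det = (-1)(-8) - (2)(-5) = 18
λ² - (-9)λ + (18) = 0
λ = (-9 ± √((-9)² - 4·(18))) / 2 = (-9 ± √9) / 2
Solving: λ = -6, -3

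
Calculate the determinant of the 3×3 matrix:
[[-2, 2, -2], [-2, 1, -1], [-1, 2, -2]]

Expansion along first row:
det = -2·det([[1,-1],[2,-2]]) - 2·det([[-2,-1],[-1,-2]]) + -2·det([[-2,1],[-1,2]])
    = -2·(1·-2 - -1·2) - 2·(-2·-2 - -1·-1) + -2·(-2·2 - 1·-1)
    = -2·0 - 2·3 + -2·-3
    = 0 + -6 + 6 = 0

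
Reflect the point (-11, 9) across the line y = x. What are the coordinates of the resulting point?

Reflection across line y = x: (-11, 9) → (9, -11)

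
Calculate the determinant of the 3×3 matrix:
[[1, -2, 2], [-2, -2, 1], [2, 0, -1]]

Expansion along first row:
det = 1·det([[-2,1],[0,-1]]) - -2·det([[-2,1],[2,-1]]) + 2·det([[-2,-2],[2,0]])
    = 1·(-2·-1 - 1·0) - -2·(-2·-1 - 1·2) + 2·(-2·0 - -2·2)
    = 1·2 - -2·0 + 2·4
    = 2 + 0 + 8 = 10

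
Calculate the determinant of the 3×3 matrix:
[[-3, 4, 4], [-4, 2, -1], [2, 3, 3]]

Expansion along first row:
det = -3·det([[2,-1],[3,3]]) - 4·det([[-4,-1],[2,3]]) + 4·det([[-4,2],[2,3]])
    = -3·(2·3 - -1·3) - 4·(-4·3 - -1·2) + 4·(-4·3 - 2·2)
    = -3·9 - 4·-10 + 4·-16
    = -27 + 40 + -64 = -51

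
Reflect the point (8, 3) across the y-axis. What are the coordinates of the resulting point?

Reflection across y-axis: (8, 3) → (-8, 3)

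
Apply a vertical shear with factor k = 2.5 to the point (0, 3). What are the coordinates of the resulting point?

Shear matrix for vertical shear with factor k = 2.5:
[[1, 0], [2.50, 1]]
Result: (0, 3) → (0, 3)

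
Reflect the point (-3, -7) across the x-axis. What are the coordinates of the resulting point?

Reflection across x-axis: (-3, -7) → (-3, 7)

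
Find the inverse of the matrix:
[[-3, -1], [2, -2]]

For [[a,b],[c,d]], inverse = (1/det)·[[d,-b],[-c,a]]
det = (-3)(-2) - (-1)(2) = 6 - -2 = 8
Inverse = (1/8)·[[-2, 1], [-2, -3]]
= [[-1/4, 1/8], [-1/4, -3/8]]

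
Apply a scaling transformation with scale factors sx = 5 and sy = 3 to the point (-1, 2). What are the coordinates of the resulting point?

Scaling matrix:
[[5, 0], [0, 3]]
Result: (-1 × 5, 2 × 3) = (-5, 6)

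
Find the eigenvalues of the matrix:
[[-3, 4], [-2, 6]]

Characteristic equation: det(A - λI) = 0
λ² - (trace)λ + (det) = 0
trace = -3 + 6 = 3, det = (-3)(6) - (4)(-2) = -10
λ² - (3)λ + (-10) = 0
λ = (3 ± √((3)² - 4·(-10))) / 2 = (3 ± √49) / 2
Solving: λ = -2, 5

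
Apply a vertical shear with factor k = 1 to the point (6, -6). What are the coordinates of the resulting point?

Shear matrix for vertical shear with factor k = 1:
[[1, 0], [1, 1]]
Result: (6, -6) → (6, 0)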